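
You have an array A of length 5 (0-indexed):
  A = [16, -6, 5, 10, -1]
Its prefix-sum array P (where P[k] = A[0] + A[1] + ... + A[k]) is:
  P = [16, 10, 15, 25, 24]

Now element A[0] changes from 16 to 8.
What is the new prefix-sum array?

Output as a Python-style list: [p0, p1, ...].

Answer: [8, 2, 7, 17, 16]

Derivation:
Change: A[0] 16 -> 8, delta = -8
P[k] for k < 0: unchanged (A[0] not included)
P[k] for k >= 0: shift by delta = -8
  P[0] = 16 + -8 = 8
  P[1] = 10 + -8 = 2
  P[2] = 15 + -8 = 7
  P[3] = 25 + -8 = 17
  P[4] = 24 + -8 = 16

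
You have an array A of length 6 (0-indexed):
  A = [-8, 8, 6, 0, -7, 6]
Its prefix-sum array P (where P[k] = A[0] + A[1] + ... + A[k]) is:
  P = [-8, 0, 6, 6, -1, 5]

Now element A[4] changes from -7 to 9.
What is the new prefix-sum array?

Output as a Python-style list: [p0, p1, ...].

Change: A[4] -7 -> 9, delta = 16
P[k] for k < 4: unchanged (A[4] not included)
P[k] for k >= 4: shift by delta = 16
  P[0] = -8 + 0 = -8
  P[1] = 0 + 0 = 0
  P[2] = 6 + 0 = 6
  P[3] = 6 + 0 = 6
  P[4] = -1 + 16 = 15
  P[5] = 5 + 16 = 21

Answer: [-8, 0, 6, 6, 15, 21]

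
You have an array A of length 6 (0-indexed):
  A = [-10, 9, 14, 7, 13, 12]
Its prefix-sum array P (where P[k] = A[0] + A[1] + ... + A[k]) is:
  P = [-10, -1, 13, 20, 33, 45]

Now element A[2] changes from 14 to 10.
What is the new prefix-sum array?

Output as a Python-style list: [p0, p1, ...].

Change: A[2] 14 -> 10, delta = -4
P[k] for k < 2: unchanged (A[2] not included)
P[k] for k >= 2: shift by delta = -4
  P[0] = -10 + 0 = -10
  P[1] = -1 + 0 = -1
  P[2] = 13 + -4 = 9
  P[3] = 20 + -4 = 16
  P[4] = 33 + -4 = 29
  P[5] = 45 + -4 = 41

Answer: [-10, -1, 9, 16, 29, 41]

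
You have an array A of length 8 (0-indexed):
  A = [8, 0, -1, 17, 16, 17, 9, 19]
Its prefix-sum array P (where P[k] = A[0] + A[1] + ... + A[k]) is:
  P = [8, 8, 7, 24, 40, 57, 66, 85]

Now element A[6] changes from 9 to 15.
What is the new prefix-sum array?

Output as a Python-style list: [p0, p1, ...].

Change: A[6] 9 -> 15, delta = 6
P[k] for k < 6: unchanged (A[6] not included)
P[k] for k >= 6: shift by delta = 6
  P[0] = 8 + 0 = 8
  P[1] = 8 + 0 = 8
  P[2] = 7 + 0 = 7
  P[3] = 24 + 0 = 24
  P[4] = 40 + 0 = 40
  P[5] = 57 + 0 = 57
  P[6] = 66 + 6 = 72
  P[7] = 85 + 6 = 91

Answer: [8, 8, 7, 24, 40, 57, 72, 91]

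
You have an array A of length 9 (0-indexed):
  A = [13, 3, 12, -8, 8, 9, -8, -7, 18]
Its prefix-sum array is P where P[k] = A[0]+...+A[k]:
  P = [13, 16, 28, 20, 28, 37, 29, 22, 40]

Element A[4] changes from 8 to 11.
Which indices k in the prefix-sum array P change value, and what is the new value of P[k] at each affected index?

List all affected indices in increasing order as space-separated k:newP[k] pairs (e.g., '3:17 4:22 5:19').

Answer: 4:31 5:40 6:32 7:25 8:43

Derivation:
P[k] = A[0] + ... + A[k]
P[k] includes A[4] iff k >= 4
Affected indices: 4, 5, ..., 8; delta = 3
  P[4]: 28 + 3 = 31
  P[5]: 37 + 3 = 40
  P[6]: 29 + 3 = 32
  P[7]: 22 + 3 = 25
  P[8]: 40 + 3 = 43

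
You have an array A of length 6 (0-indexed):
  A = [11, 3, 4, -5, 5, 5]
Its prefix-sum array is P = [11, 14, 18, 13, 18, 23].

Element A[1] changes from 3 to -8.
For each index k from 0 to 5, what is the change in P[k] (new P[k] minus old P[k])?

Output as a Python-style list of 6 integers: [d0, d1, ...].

Element change: A[1] 3 -> -8, delta = -11
For k < 1: P[k] unchanged, delta_P[k] = 0
For k >= 1: P[k] shifts by exactly -11
Delta array: [0, -11, -11, -11, -11, -11]

Answer: [0, -11, -11, -11, -11, -11]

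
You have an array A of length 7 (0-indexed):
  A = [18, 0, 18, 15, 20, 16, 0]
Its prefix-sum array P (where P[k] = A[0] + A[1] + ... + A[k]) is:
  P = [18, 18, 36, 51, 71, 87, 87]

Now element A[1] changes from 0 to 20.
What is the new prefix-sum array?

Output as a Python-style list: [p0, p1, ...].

Change: A[1] 0 -> 20, delta = 20
P[k] for k < 1: unchanged (A[1] not included)
P[k] for k >= 1: shift by delta = 20
  P[0] = 18 + 0 = 18
  P[1] = 18 + 20 = 38
  P[2] = 36 + 20 = 56
  P[3] = 51 + 20 = 71
  P[4] = 71 + 20 = 91
  P[5] = 87 + 20 = 107
  P[6] = 87 + 20 = 107

Answer: [18, 38, 56, 71, 91, 107, 107]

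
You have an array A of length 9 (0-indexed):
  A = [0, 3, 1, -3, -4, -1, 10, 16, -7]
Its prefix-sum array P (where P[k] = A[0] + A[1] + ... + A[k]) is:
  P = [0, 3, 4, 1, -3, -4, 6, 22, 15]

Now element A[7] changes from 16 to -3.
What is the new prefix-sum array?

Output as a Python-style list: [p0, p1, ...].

Change: A[7] 16 -> -3, delta = -19
P[k] for k < 7: unchanged (A[7] not included)
P[k] for k >= 7: shift by delta = -19
  P[0] = 0 + 0 = 0
  P[1] = 3 + 0 = 3
  P[2] = 4 + 0 = 4
  P[3] = 1 + 0 = 1
  P[4] = -3 + 0 = -3
  P[5] = -4 + 0 = -4
  P[6] = 6 + 0 = 6
  P[7] = 22 + -19 = 3
  P[8] = 15 + -19 = -4

Answer: [0, 3, 4, 1, -3, -4, 6, 3, -4]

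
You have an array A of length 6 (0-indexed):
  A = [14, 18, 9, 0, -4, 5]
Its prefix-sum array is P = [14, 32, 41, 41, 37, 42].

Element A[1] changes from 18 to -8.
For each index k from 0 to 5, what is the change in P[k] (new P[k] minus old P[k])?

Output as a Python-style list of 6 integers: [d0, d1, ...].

Answer: [0, -26, -26, -26, -26, -26]

Derivation:
Element change: A[1] 18 -> -8, delta = -26
For k < 1: P[k] unchanged, delta_P[k] = 0
For k >= 1: P[k] shifts by exactly -26
Delta array: [0, -26, -26, -26, -26, -26]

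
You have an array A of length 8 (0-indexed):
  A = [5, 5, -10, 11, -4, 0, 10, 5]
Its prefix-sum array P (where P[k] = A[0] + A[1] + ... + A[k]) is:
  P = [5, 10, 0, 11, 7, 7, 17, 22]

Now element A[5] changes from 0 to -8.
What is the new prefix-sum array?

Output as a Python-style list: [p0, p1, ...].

Change: A[5] 0 -> -8, delta = -8
P[k] for k < 5: unchanged (A[5] not included)
P[k] for k >= 5: shift by delta = -8
  P[0] = 5 + 0 = 5
  P[1] = 10 + 0 = 10
  P[2] = 0 + 0 = 0
  P[3] = 11 + 0 = 11
  P[4] = 7 + 0 = 7
  P[5] = 7 + -8 = -1
  P[6] = 17 + -8 = 9
  P[7] = 22 + -8 = 14

Answer: [5, 10, 0, 11, 7, -1, 9, 14]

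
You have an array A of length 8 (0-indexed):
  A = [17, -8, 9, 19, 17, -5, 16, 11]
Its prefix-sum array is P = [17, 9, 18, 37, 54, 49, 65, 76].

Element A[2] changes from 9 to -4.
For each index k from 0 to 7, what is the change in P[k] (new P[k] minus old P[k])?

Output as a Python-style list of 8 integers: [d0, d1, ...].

Answer: [0, 0, -13, -13, -13, -13, -13, -13]

Derivation:
Element change: A[2] 9 -> -4, delta = -13
For k < 2: P[k] unchanged, delta_P[k] = 0
For k >= 2: P[k] shifts by exactly -13
Delta array: [0, 0, -13, -13, -13, -13, -13, -13]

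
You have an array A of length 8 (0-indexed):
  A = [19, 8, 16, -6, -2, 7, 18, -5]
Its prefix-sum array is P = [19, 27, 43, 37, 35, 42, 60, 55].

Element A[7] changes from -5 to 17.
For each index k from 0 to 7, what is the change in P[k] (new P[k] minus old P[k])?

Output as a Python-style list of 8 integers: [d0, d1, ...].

Answer: [0, 0, 0, 0, 0, 0, 0, 22]

Derivation:
Element change: A[7] -5 -> 17, delta = 22
For k < 7: P[k] unchanged, delta_P[k] = 0
For k >= 7: P[k] shifts by exactly 22
Delta array: [0, 0, 0, 0, 0, 0, 0, 22]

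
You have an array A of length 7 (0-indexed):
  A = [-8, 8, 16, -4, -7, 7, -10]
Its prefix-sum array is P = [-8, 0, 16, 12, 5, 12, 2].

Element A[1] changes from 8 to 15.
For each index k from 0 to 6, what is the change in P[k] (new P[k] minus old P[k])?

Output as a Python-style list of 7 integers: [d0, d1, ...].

Answer: [0, 7, 7, 7, 7, 7, 7]

Derivation:
Element change: A[1] 8 -> 15, delta = 7
For k < 1: P[k] unchanged, delta_P[k] = 0
For k >= 1: P[k] shifts by exactly 7
Delta array: [0, 7, 7, 7, 7, 7, 7]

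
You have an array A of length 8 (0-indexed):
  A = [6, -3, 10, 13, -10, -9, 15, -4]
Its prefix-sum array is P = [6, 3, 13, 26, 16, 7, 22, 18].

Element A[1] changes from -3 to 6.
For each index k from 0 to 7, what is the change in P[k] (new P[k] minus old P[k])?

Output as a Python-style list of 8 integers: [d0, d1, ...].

Element change: A[1] -3 -> 6, delta = 9
For k < 1: P[k] unchanged, delta_P[k] = 0
For k >= 1: P[k] shifts by exactly 9
Delta array: [0, 9, 9, 9, 9, 9, 9, 9]

Answer: [0, 9, 9, 9, 9, 9, 9, 9]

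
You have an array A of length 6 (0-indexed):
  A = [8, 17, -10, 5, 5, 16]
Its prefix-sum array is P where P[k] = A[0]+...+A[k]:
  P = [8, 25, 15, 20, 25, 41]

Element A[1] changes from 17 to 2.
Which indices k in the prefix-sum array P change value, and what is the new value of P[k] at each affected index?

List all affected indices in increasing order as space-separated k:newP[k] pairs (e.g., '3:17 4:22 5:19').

P[k] = A[0] + ... + A[k]
P[k] includes A[1] iff k >= 1
Affected indices: 1, 2, ..., 5; delta = -15
  P[1]: 25 + -15 = 10
  P[2]: 15 + -15 = 0
  P[3]: 20 + -15 = 5
  P[4]: 25 + -15 = 10
  P[5]: 41 + -15 = 26

Answer: 1:10 2:0 3:5 4:10 5:26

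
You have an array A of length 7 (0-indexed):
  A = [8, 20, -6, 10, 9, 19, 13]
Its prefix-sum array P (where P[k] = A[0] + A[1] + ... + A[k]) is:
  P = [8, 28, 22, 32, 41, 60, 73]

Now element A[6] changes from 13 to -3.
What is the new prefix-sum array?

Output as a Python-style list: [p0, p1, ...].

Change: A[6] 13 -> -3, delta = -16
P[k] for k < 6: unchanged (A[6] not included)
P[k] for k >= 6: shift by delta = -16
  P[0] = 8 + 0 = 8
  P[1] = 28 + 0 = 28
  P[2] = 22 + 0 = 22
  P[3] = 32 + 0 = 32
  P[4] = 41 + 0 = 41
  P[5] = 60 + 0 = 60
  P[6] = 73 + -16 = 57

Answer: [8, 28, 22, 32, 41, 60, 57]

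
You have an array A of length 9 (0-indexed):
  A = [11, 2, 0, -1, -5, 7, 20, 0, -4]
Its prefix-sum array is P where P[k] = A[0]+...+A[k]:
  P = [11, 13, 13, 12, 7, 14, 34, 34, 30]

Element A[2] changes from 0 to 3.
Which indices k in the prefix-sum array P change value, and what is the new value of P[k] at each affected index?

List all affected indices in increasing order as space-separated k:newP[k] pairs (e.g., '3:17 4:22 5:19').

P[k] = A[0] + ... + A[k]
P[k] includes A[2] iff k >= 2
Affected indices: 2, 3, ..., 8; delta = 3
  P[2]: 13 + 3 = 16
  P[3]: 12 + 3 = 15
  P[4]: 7 + 3 = 10
  P[5]: 14 + 3 = 17
  P[6]: 34 + 3 = 37
  P[7]: 34 + 3 = 37
  P[8]: 30 + 3 = 33

Answer: 2:16 3:15 4:10 5:17 6:37 7:37 8:33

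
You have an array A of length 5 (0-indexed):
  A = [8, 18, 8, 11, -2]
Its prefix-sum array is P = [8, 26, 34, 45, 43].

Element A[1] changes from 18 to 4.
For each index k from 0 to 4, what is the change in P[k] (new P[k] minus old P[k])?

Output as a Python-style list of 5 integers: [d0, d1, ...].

Answer: [0, -14, -14, -14, -14]

Derivation:
Element change: A[1] 18 -> 4, delta = -14
For k < 1: P[k] unchanged, delta_P[k] = 0
For k >= 1: P[k] shifts by exactly -14
Delta array: [0, -14, -14, -14, -14]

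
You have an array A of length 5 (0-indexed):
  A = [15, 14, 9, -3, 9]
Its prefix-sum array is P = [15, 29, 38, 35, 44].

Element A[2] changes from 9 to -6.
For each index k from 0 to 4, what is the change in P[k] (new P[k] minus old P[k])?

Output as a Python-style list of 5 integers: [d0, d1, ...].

Element change: A[2] 9 -> -6, delta = -15
For k < 2: P[k] unchanged, delta_P[k] = 0
For k >= 2: P[k] shifts by exactly -15
Delta array: [0, 0, -15, -15, -15]

Answer: [0, 0, -15, -15, -15]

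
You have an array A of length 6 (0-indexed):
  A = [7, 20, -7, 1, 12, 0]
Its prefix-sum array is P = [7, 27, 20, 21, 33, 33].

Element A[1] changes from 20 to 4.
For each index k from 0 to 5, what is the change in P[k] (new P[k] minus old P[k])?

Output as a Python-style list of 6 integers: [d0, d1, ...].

Answer: [0, -16, -16, -16, -16, -16]

Derivation:
Element change: A[1] 20 -> 4, delta = -16
For k < 1: P[k] unchanged, delta_P[k] = 0
For k >= 1: P[k] shifts by exactly -16
Delta array: [0, -16, -16, -16, -16, -16]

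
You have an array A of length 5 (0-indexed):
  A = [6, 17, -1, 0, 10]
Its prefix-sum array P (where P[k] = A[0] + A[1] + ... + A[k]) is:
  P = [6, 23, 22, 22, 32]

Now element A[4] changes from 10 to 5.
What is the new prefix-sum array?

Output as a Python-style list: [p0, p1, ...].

Change: A[4] 10 -> 5, delta = -5
P[k] for k < 4: unchanged (A[4] not included)
P[k] for k >= 4: shift by delta = -5
  P[0] = 6 + 0 = 6
  P[1] = 23 + 0 = 23
  P[2] = 22 + 0 = 22
  P[3] = 22 + 0 = 22
  P[4] = 32 + -5 = 27

Answer: [6, 23, 22, 22, 27]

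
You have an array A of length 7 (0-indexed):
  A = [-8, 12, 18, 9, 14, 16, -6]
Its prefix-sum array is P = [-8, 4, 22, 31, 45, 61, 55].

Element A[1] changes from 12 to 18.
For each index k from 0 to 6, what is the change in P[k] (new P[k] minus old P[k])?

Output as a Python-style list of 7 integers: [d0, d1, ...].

Element change: A[1] 12 -> 18, delta = 6
For k < 1: P[k] unchanged, delta_P[k] = 0
For k >= 1: P[k] shifts by exactly 6
Delta array: [0, 6, 6, 6, 6, 6, 6]

Answer: [0, 6, 6, 6, 6, 6, 6]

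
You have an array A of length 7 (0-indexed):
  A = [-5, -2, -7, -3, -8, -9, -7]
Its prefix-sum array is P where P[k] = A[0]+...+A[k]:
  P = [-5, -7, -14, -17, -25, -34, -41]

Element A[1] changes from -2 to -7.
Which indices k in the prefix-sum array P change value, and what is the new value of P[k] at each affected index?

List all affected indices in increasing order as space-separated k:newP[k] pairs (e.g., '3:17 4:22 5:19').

P[k] = A[0] + ... + A[k]
P[k] includes A[1] iff k >= 1
Affected indices: 1, 2, ..., 6; delta = -5
  P[1]: -7 + -5 = -12
  P[2]: -14 + -5 = -19
  P[3]: -17 + -5 = -22
  P[4]: -25 + -5 = -30
  P[5]: -34 + -5 = -39
  P[6]: -41 + -5 = -46

Answer: 1:-12 2:-19 3:-22 4:-30 5:-39 6:-46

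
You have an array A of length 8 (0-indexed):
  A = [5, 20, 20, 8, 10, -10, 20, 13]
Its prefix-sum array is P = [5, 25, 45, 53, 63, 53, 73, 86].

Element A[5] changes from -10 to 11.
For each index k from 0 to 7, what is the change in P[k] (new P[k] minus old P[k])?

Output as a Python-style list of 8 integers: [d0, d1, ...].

Element change: A[5] -10 -> 11, delta = 21
For k < 5: P[k] unchanged, delta_P[k] = 0
For k >= 5: P[k] shifts by exactly 21
Delta array: [0, 0, 0, 0, 0, 21, 21, 21]

Answer: [0, 0, 0, 0, 0, 21, 21, 21]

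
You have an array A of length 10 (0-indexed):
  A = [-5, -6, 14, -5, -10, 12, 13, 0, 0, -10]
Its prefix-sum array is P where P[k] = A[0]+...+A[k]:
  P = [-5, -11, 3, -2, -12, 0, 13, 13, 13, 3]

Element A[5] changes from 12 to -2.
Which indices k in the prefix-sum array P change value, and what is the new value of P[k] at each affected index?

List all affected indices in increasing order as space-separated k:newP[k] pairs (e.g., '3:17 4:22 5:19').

P[k] = A[0] + ... + A[k]
P[k] includes A[5] iff k >= 5
Affected indices: 5, 6, ..., 9; delta = -14
  P[5]: 0 + -14 = -14
  P[6]: 13 + -14 = -1
  P[7]: 13 + -14 = -1
  P[8]: 13 + -14 = -1
  P[9]: 3 + -14 = -11

Answer: 5:-14 6:-1 7:-1 8:-1 9:-11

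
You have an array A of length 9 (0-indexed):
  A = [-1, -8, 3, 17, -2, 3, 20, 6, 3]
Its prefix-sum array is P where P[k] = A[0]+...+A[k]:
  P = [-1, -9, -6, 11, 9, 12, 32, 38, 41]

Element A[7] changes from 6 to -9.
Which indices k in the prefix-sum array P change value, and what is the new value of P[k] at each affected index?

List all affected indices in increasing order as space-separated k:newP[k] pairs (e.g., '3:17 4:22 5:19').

Answer: 7:23 8:26

Derivation:
P[k] = A[0] + ... + A[k]
P[k] includes A[7] iff k >= 7
Affected indices: 7, 8, ..., 8; delta = -15
  P[7]: 38 + -15 = 23
  P[8]: 41 + -15 = 26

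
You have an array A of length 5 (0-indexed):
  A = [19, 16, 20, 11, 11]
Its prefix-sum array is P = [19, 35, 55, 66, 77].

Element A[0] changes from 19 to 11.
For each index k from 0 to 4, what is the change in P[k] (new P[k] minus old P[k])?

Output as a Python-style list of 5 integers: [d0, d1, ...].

Element change: A[0] 19 -> 11, delta = -8
For k < 0: P[k] unchanged, delta_P[k] = 0
For k >= 0: P[k] shifts by exactly -8
Delta array: [-8, -8, -8, -8, -8]

Answer: [-8, -8, -8, -8, -8]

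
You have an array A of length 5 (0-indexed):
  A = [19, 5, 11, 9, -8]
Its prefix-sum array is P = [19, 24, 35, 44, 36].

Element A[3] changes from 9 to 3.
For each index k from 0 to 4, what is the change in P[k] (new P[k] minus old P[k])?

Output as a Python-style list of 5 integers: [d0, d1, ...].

Answer: [0, 0, 0, -6, -6]

Derivation:
Element change: A[3] 9 -> 3, delta = -6
For k < 3: P[k] unchanged, delta_P[k] = 0
For k >= 3: P[k] shifts by exactly -6
Delta array: [0, 0, 0, -6, -6]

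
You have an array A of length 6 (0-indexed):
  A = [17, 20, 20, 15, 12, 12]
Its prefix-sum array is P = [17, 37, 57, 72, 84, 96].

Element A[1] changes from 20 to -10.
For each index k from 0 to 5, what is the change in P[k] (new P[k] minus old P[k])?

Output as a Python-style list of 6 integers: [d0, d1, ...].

Element change: A[1] 20 -> -10, delta = -30
For k < 1: P[k] unchanged, delta_P[k] = 0
For k >= 1: P[k] shifts by exactly -30
Delta array: [0, -30, -30, -30, -30, -30]

Answer: [0, -30, -30, -30, -30, -30]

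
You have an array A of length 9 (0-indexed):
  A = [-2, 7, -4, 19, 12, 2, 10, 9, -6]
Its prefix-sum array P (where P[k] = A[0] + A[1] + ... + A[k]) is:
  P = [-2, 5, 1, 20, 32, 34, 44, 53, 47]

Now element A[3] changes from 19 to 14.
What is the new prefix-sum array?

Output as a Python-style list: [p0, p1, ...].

Change: A[3] 19 -> 14, delta = -5
P[k] for k < 3: unchanged (A[3] not included)
P[k] for k >= 3: shift by delta = -5
  P[0] = -2 + 0 = -2
  P[1] = 5 + 0 = 5
  P[2] = 1 + 0 = 1
  P[3] = 20 + -5 = 15
  P[4] = 32 + -5 = 27
  P[5] = 34 + -5 = 29
  P[6] = 44 + -5 = 39
  P[7] = 53 + -5 = 48
  P[8] = 47 + -5 = 42

Answer: [-2, 5, 1, 15, 27, 29, 39, 48, 42]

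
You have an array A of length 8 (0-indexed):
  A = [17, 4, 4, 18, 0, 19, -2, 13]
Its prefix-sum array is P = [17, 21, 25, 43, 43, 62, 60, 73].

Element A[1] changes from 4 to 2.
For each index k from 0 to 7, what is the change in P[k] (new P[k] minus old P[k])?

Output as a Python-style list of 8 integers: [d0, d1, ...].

Element change: A[1] 4 -> 2, delta = -2
For k < 1: P[k] unchanged, delta_P[k] = 0
For k >= 1: P[k] shifts by exactly -2
Delta array: [0, -2, -2, -2, -2, -2, -2, -2]

Answer: [0, -2, -2, -2, -2, -2, -2, -2]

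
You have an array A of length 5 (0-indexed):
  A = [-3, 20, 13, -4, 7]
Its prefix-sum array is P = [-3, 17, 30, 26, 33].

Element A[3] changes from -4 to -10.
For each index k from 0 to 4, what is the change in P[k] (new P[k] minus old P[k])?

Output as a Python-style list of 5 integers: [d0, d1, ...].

Answer: [0, 0, 0, -6, -6]

Derivation:
Element change: A[3] -4 -> -10, delta = -6
For k < 3: P[k] unchanged, delta_P[k] = 0
For k >= 3: P[k] shifts by exactly -6
Delta array: [0, 0, 0, -6, -6]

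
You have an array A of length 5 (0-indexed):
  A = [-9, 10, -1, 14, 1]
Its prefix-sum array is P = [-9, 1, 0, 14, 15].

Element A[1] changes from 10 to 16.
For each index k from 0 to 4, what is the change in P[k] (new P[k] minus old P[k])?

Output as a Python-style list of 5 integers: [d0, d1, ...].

Answer: [0, 6, 6, 6, 6]

Derivation:
Element change: A[1] 10 -> 16, delta = 6
For k < 1: P[k] unchanged, delta_P[k] = 0
For k >= 1: P[k] shifts by exactly 6
Delta array: [0, 6, 6, 6, 6]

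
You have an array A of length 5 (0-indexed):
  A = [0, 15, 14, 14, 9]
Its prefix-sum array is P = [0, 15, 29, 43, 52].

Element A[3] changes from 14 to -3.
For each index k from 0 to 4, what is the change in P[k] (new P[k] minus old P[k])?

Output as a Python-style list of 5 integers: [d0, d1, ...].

Answer: [0, 0, 0, -17, -17]

Derivation:
Element change: A[3] 14 -> -3, delta = -17
For k < 3: P[k] unchanged, delta_P[k] = 0
For k >= 3: P[k] shifts by exactly -17
Delta array: [0, 0, 0, -17, -17]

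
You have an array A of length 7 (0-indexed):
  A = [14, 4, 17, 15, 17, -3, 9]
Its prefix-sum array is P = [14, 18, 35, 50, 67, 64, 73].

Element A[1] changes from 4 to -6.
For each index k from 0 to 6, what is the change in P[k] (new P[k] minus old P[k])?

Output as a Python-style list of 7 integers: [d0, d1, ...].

Element change: A[1] 4 -> -6, delta = -10
For k < 1: P[k] unchanged, delta_P[k] = 0
For k >= 1: P[k] shifts by exactly -10
Delta array: [0, -10, -10, -10, -10, -10, -10]

Answer: [0, -10, -10, -10, -10, -10, -10]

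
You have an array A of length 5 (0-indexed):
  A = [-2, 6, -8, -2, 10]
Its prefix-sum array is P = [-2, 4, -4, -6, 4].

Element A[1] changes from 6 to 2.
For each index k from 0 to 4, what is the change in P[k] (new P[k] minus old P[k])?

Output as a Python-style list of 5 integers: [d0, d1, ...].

Element change: A[1] 6 -> 2, delta = -4
For k < 1: P[k] unchanged, delta_P[k] = 0
For k >= 1: P[k] shifts by exactly -4
Delta array: [0, -4, -4, -4, -4]

Answer: [0, -4, -4, -4, -4]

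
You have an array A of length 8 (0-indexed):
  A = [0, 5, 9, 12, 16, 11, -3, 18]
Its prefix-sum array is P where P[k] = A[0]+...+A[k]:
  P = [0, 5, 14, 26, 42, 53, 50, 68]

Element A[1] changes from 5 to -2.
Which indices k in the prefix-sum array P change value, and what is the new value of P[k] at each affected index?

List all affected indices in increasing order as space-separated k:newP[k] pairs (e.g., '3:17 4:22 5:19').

Answer: 1:-2 2:7 3:19 4:35 5:46 6:43 7:61

Derivation:
P[k] = A[0] + ... + A[k]
P[k] includes A[1] iff k >= 1
Affected indices: 1, 2, ..., 7; delta = -7
  P[1]: 5 + -7 = -2
  P[2]: 14 + -7 = 7
  P[3]: 26 + -7 = 19
  P[4]: 42 + -7 = 35
  P[5]: 53 + -7 = 46
  P[6]: 50 + -7 = 43
  P[7]: 68 + -7 = 61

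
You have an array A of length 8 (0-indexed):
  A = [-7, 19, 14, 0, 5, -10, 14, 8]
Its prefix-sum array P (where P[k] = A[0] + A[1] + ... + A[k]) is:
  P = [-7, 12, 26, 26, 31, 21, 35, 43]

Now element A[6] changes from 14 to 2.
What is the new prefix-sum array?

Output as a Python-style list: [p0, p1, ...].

Answer: [-7, 12, 26, 26, 31, 21, 23, 31]

Derivation:
Change: A[6] 14 -> 2, delta = -12
P[k] for k < 6: unchanged (A[6] not included)
P[k] for k >= 6: shift by delta = -12
  P[0] = -7 + 0 = -7
  P[1] = 12 + 0 = 12
  P[2] = 26 + 0 = 26
  P[3] = 26 + 0 = 26
  P[4] = 31 + 0 = 31
  P[5] = 21 + 0 = 21
  P[6] = 35 + -12 = 23
  P[7] = 43 + -12 = 31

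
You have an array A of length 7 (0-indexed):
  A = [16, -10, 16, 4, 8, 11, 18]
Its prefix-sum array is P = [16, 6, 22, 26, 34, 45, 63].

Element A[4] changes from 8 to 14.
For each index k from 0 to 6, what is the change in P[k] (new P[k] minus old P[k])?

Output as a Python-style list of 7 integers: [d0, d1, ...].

Element change: A[4] 8 -> 14, delta = 6
For k < 4: P[k] unchanged, delta_P[k] = 0
For k >= 4: P[k] shifts by exactly 6
Delta array: [0, 0, 0, 0, 6, 6, 6]

Answer: [0, 0, 0, 0, 6, 6, 6]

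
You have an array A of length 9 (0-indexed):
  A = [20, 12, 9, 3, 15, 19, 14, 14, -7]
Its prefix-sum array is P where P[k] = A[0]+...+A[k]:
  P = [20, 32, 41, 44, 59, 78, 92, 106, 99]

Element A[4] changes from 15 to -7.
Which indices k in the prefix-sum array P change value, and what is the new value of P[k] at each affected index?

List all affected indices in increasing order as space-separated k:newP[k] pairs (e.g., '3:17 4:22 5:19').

P[k] = A[0] + ... + A[k]
P[k] includes A[4] iff k >= 4
Affected indices: 4, 5, ..., 8; delta = -22
  P[4]: 59 + -22 = 37
  P[5]: 78 + -22 = 56
  P[6]: 92 + -22 = 70
  P[7]: 106 + -22 = 84
  P[8]: 99 + -22 = 77

Answer: 4:37 5:56 6:70 7:84 8:77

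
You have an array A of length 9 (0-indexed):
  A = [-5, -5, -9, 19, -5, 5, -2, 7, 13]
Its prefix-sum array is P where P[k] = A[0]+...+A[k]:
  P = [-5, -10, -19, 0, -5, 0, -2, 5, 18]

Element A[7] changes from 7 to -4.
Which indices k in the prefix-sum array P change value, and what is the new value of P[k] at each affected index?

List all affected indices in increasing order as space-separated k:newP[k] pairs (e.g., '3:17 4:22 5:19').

Answer: 7:-6 8:7

Derivation:
P[k] = A[0] + ... + A[k]
P[k] includes A[7] iff k >= 7
Affected indices: 7, 8, ..., 8; delta = -11
  P[7]: 5 + -11 = -6
  P[8]: 18 + -11 = 7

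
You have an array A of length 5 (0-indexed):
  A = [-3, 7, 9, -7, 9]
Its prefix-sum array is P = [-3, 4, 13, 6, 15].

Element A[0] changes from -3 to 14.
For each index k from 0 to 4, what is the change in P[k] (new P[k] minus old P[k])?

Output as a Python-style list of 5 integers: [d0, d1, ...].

Answer: [17, 17, 17, 17, 17]

Derivation:
Element change: A[0] -3 -> 14, delta = 17
For k < 0: P[k] unchanged, delta_P[k] = 0
For k >= 0: P[k] shifts by exactly 17
Delta array: [17, 17, 17, 17, 17]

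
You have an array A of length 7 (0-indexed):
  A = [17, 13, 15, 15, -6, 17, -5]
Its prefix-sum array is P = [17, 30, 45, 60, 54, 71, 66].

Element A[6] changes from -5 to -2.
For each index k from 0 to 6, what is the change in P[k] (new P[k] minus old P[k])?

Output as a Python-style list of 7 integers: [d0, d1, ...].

Element change: A[6] -5 -> -2, delta = 3
For k < 6: P[k] unchanged, delta_P[k] = 0
For k >= 6: P[k] shifts by exactly 3
Delta array: [0, 0, 0, 0, 0, 0, 3]

Answer: [0, 0, 0, 0, 0, 0, 3]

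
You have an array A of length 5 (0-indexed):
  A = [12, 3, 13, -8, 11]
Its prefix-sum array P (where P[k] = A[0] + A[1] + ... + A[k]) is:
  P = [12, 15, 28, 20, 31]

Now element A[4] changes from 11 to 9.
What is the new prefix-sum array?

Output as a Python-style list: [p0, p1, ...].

Change: A[4] 11 -> 9, delta = -2
P[k] for k < 4: unchanged (A[4] not included)
P[k] for k >= 4: shift by delta = -2
  P[0] = 12 + 0 = 12
  P[1] = 15 + 0 = 15
  P[2] = 28 + 0 = 28
  P[3] = 20 + 0 = 20
  P[4] = 31 + -2 = 29

Answer: [12, 15, 28, 20, 29]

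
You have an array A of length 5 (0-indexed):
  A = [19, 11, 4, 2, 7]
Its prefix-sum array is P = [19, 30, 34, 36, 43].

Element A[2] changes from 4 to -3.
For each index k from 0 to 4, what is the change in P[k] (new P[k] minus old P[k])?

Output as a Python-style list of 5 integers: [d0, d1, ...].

Answer: [0, 0, -7, -7, -7]

Derivation:
Element change: A[2] 4 -> -3, delta = -7
For k < 2: P[k] unchanged, delta_P[k] = 0
For k >= 2: P[k] shifts by exactly -7
Delta array: [0, 0, -7, -7, -7]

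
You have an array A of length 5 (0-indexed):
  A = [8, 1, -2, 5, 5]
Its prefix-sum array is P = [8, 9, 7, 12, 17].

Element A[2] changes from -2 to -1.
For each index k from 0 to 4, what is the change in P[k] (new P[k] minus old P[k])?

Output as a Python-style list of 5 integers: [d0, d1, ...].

Answer: [0, 0, 1, 1, 1]

Derivation:
Element change: A[2] -2 -> -1, delta = 1
For k < 2: P[k] unchanged, delta_P[k] = 0
For k >= 2: P[k] shifts by exactly 1
Delta array: [0, 0, 1, 1, 1]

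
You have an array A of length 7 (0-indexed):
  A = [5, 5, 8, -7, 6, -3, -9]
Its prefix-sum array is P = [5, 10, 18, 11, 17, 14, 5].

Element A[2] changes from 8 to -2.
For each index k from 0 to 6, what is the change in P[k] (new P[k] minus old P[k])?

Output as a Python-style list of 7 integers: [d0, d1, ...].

Answer: [0, 0, -10, -10, -10, -10, -10]

Derivation:
Element change: A[2] 8 -> -2, delta = -10
For k < 2: P[k] unchanged, delta_P[k] = 0
For k >= 2: P[k] shifts by exactly -10
Delta array: [0, 0, -10, -10, -10, -10, -10]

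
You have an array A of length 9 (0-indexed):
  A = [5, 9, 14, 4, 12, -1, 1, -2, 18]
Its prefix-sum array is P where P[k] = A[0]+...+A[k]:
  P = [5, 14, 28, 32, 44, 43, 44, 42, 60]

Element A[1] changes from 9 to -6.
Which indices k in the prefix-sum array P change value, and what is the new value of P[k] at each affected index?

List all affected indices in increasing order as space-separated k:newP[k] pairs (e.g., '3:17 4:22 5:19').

Answer: 1:-1 2:13 3:17 4:29 5:28 6:29 7:27 8:45

Derivation:
P[k] = A[0] + ... + A[k]
P[k] includes A[1] iff k >= 1
Affected indices: 1, 2, ..., 8; delta = -15
  P[1]: 14 + -15 = -1
  P[2]: 28 + -15 = 13
  P[3]: 32 + -15 = 17
  P[4]: 44 + -15 = 29
  P[5]: 43 + -15 = 28
  P[6]: 44 + -15 = 29
  P[7]: 42 + -15 = 27
  P[8]: 60 + -15 = 45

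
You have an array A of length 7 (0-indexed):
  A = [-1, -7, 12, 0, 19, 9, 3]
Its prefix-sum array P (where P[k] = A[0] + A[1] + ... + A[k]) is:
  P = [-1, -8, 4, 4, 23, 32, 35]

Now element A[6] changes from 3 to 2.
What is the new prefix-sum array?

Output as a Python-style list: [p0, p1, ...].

Answer: [-1, -8, 4, 4, 23, 32, 34]

Derivation:
Change: A[6] 3 -> 2, delta = -1
P[k] for k < 6: unchanged (A[6] not included)
P[k] for k >= 6: shift by delta = -1
  P[0] = -1 + 0 = -1
  P[1] = -8 + 0 = -8
  P[2] = 4 + 0 = 4
  P[3] = 4 + 0 = 4
  P[4] = 23 + 0 = 23
  P[5] = 32 + 0 = 32
  P[6] = 35 + -1 = 34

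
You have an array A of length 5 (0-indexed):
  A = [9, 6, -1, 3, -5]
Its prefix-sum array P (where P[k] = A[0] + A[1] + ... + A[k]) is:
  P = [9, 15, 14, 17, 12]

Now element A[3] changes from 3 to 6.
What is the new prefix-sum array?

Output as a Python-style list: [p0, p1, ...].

Answer: [9, 15, 14, 20, 15]

Derivation:
Change: A[3] 3 -> 6, delta = 3
P[k] for k < 3: unchanged (A[3] not included)
P[k] for k >= 3: shift by delta = 3
  P[0] = 9 + 0 = 9
  P[1] = 15 + 0 = 15
  P[2] = 14 + 0 = 14
  P[3] = 17 + 3 = 20
  P[4] = 12 + 3 = 15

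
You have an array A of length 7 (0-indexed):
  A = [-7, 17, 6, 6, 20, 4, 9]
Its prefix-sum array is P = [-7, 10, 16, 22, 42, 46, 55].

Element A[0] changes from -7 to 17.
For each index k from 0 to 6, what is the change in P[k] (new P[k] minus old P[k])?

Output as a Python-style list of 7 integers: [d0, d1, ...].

Element change: A[0] -7 -> 17, delta = 24
For k < 0: P[k] unchanged, delta_P[k] = 0
For k >= 0: P[k] shifts by exactly 24
Delta array: [24, 24, 24, 24, 24, 24, 24]

Answer: [24, 24, 24, 24, 24, 24, 24]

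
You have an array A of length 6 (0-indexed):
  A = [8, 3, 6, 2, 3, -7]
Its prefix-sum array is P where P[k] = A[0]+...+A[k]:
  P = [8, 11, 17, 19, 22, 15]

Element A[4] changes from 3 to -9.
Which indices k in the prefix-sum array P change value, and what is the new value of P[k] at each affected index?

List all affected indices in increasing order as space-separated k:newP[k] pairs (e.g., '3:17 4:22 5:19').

Answer: 4:10 5:3

Derivation:
P[k] = A[0] + ... + A[k]
P[k] includes A[4] iff k >= 4
Affected indices: 4, 5, ..., 5; delta = -12
  P[4]: 22 + -12 = 10
  P[5]: 15 + -12 = 3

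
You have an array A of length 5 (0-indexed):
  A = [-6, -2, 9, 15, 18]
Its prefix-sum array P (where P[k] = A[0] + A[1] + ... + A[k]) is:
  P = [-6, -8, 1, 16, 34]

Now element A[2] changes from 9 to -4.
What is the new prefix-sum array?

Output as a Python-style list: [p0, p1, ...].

Answer: [-6, -8, -12, 3, 21]

Derivation:
Change: A[2] 9 -> -4, delta = -13
P[k] for k < 2: unchanged (A[2] not included)
P[k] for k >= 2: shift by delta = -13
  P[0] = -6 + 0 = -6
  P[1] = -8 + 0 = -8
  P[2] = 1 + -13 = -12
  P[3] = 16 + -13 = 3
  P[4] = 34 + -13 = 21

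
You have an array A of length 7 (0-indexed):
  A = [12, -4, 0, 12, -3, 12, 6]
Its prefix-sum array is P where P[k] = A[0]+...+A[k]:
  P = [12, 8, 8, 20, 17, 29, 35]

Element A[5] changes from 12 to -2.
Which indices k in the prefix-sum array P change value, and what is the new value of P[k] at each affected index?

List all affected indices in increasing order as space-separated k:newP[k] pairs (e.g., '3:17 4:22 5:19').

Answer: 5:15 6:21

Derivation:
P[k] = A[0] + ... + A[k]
P[k] includes A[5] iff k >= 5
Affected indices: 5, 6, ..., 6; delta = -14
  P[5]: 29 + -14 = 15
  P[6]: 35 + -14 = 21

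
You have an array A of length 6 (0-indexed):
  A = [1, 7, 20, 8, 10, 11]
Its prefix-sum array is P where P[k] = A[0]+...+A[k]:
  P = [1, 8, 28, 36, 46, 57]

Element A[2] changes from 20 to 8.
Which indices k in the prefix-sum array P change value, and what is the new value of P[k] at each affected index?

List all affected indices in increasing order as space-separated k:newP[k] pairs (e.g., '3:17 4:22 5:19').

P[k] = A[0] + ... + A[k]
P[k] includes A[2] iff k >= 2
Affected indices: 2, 3, ..., 5; delta = -12
  P[2]: 28 + -12 = 16
  P[3]: 36 + -12 = 24
  P[4]: 46 + -12 = 34
  P[5]: 57 + -12 = 45

Answer: 2:16 3:24 4:34 5:45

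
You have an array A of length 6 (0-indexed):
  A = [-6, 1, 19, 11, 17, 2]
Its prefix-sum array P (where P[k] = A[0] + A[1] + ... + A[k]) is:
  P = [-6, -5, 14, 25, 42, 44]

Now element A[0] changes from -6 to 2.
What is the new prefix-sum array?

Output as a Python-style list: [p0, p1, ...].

Answer: [2, 3, 22, 33, 50, 52]

Derivation:
Change: A[0] -6 -> 2, delta = 8
P[k] for k < 0: unchanged (A[0] not included)
P[k] for k >= 0: shift by delta = 8
  P[0] = -6 + 8 = 2
  P[1] = -5 + 8 = 3
  P[2] = 14 + 8 = 22
  P[3] = 25 + 8 = 33
  P[4] = 42 + 8 = 50
  P[5] = 44 + 8 = 52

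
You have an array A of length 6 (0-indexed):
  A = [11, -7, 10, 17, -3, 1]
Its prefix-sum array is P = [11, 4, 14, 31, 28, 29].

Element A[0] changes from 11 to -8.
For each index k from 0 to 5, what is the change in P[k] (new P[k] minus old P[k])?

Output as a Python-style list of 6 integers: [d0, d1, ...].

Answer: [-19, -19, -19, -19, -19, -19]

Derivation:
Element change: A[0] 11 -> -8, delta = -19
For k < 0: P[k] unchanged, delta_P[k] = 0
For k >= 0: P[k] shifts by exactly -19
Delta array: [-19, -19, -19, -19, -19, -19]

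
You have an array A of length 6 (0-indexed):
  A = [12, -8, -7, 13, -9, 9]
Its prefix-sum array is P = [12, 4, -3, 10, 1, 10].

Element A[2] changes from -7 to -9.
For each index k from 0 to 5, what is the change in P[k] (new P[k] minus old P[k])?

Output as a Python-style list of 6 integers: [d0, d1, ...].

Element change: A[2] -7 -> -9, delta = -2
For k < 2: P[k] unchanged, delta_P[k] = 0
For k >= 2: P[k] shifts by exactly -2
Delta array: [0, 0, -2, -2, -2, -2]

Answer: [0, 0, -2, -2, -2, -2]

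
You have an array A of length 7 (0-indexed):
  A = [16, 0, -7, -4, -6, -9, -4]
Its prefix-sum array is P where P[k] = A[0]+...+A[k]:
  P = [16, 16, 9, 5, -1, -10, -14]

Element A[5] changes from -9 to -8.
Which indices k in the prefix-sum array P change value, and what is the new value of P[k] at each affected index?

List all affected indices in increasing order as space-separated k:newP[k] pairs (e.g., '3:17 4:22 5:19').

P[k] = A[0] + ... + A[k]
P[k] includes A[5] iff k >= 5
Affected indices: 5, 6, ..., 6; delta = 1
  P[5]: -10 + 1 = -9
  P[6]: -14 + 1 = -13

Answer: 5:-9 6:-13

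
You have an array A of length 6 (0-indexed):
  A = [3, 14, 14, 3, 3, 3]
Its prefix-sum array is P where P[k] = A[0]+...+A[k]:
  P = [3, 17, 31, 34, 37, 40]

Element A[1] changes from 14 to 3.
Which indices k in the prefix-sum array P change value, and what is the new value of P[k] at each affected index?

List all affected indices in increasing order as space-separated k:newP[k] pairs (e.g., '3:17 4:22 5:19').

Answer: 1:6 2:20 3:23 4:26 5:29

Derivation:
P[k] = A[0] + ... + A[k]
P[k] includes A[1] iff k >= 1
Affected indices: 1, 2, ..., 5; delta = -11
  P[1]: 17 + -11 = 6
  P[2]: 31 + -11 = 20
  P[3]: 34 + -11 = 23
  P[4]: 37 + -11 = 26
  P[5]: 40 + -11 = 29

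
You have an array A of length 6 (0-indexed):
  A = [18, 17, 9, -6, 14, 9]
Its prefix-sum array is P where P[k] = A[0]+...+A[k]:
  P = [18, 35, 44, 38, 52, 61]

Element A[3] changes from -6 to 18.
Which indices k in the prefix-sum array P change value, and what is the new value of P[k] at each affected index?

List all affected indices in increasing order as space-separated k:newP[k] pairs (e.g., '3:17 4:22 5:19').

Answer: 3:62 4:76 5:85

Derivation:
P[k] = A[0] + ... + A[k]
P[k] includes A[3] iff k >= 3
Affected indices: 3, 4, ..., 5; delta = 24
  P[3]: 38 + 24 = 62
  P[4]: 52 + 24 = 76
  P[5]: 61 + 24 = 85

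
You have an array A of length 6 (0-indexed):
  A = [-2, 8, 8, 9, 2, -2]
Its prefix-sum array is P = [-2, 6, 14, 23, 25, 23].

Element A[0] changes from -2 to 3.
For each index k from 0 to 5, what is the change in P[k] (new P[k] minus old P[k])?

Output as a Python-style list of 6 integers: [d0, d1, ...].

Element change: A[0] -2 -> 3, delta = 5
For k < 0: P[k] unchanged, delta_P[k] = 0
For k >= 0: P[k] shifts by exactly 5
Delta array: [5, 5, 5, 5, 5, 5]

Answer: [5, 5, 5, 5, 5, 5]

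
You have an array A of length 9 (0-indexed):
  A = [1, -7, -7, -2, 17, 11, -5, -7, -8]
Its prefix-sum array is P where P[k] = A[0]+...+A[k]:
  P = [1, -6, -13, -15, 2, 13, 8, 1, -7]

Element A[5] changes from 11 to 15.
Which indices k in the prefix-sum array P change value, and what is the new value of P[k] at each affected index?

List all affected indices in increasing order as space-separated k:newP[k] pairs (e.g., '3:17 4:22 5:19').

Answer: 5:17 6:12 7:5 8:-3

Derivation:
P[k] = A[0] + ... + A[k]
P[k] includes A[5] iff k >= 5
Affected indices: 5, 6, ..., 8; delta = 4
  P[5]: 13 + 4 = 17
  P[6]: 8 + 4 = 12
  P[7]: 1 + 4 = 5
  P[8]: -7 + 4 = -3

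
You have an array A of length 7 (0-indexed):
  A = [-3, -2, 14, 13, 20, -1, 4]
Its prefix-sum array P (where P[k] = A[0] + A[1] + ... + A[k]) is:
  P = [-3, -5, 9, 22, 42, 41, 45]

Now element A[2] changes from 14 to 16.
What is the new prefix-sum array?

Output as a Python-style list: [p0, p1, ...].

Change: A[2] 14 -> 16, delta = 2
P[k] for k < 2: unchanged (A[2] not included)
P[k] for k >= 2: shift by delta = 2
  P[0] = -3 + 0 = -3
  P[1] = -5 + 0 = -5
  P[2] = 9 + 2 = 11
  P[3] = 22 + 2 = 24
  P[4] = 42 + 2 = 44
  P[5] = 41 + 2 = 43
  P[6] = 45 + 2 = 47

Answer: [-3, -5, 11, 24, 44, 43, 47]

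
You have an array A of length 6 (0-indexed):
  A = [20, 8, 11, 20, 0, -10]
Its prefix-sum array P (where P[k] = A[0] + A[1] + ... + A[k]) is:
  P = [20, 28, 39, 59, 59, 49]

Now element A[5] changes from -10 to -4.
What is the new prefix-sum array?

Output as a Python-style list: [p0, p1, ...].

Answer: [20, 28, 39, 59, 59, 55]

Derivation:
Change: A[5] -10 -> -4, delta = 6
P[k] for k < 5: unchanged (A[5] not included)
P[k] for k >= 5: shift by delta = 6
  P[0] = 20 + 0 = 20
  P[1] = 28 + 0 = 28
  P[2] = 39 + 0 = 39
  P[3] = 59 + 0 = 59
  P[4] = 59 + 0 = 59
  P[5] = 49 + 6 = 55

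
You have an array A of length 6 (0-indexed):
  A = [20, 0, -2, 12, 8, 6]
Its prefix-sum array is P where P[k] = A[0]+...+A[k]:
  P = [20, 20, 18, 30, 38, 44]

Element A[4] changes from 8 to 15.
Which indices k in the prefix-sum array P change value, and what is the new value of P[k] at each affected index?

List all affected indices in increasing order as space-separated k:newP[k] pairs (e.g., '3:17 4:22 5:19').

Answer: 4:45 5:51

Derivation:
P[k] = A[0] + ... + A[k]
P[k] includes A[4] iff k >= 4
Affected indices: 4, 5, ..., 5; delta = 7
  P[4]: 38 + 7 = 45
  P[5]: 44 + 7 = 51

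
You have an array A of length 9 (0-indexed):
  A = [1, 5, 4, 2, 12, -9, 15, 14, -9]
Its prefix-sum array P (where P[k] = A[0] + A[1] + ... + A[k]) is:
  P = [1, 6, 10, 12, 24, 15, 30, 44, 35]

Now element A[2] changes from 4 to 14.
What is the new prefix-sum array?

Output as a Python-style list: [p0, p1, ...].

Answer: [1, 6, 20, 22, 34, 25, 40, 54, 45]

Derivation:
Change: A[2] 4 -> 14, delta = 10
P[k] for k < 2: unchanged (A[2] not included)
P[k] for k >= 2: shift by delta = 10
  P[0] = 1 + 0 = 1
  P[1] = 6 + 0 = 6
  P[2] = 10 + 10 = 20
  P[3] = 12 + 10 = 22
  P[4] = 24 + 10 = 34
  P[5] = 15 + 10 = 25
  P[6] = 30 + 10 = 40
  P[7] = 44 + 10 = 54
  P[8] = 35 + 10 = 45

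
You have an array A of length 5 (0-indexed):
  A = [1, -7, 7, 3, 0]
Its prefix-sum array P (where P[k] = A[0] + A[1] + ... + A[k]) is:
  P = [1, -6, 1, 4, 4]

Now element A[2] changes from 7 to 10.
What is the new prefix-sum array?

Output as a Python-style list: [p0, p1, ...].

Change: A[2] 7 -> 10, delta = 3
P[k] for k < 2: unchanged (A[2] not included)
P[k] for k >= 2: shift by delta = 3
  P[0] = 1 + 0 = 1
  P[1] = -6 + 0 = -6
  P[2] = 1 + 3 = 4
  P[3] = 4 + 3 = 7
  P[4] = 4 + 3 = 7

Answer: [1, -6, 4, 7, 7]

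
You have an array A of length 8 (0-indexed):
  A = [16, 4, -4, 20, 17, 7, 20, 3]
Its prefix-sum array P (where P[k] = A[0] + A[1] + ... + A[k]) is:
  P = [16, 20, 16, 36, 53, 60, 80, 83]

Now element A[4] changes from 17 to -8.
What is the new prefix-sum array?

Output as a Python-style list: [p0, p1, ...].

Change: A[4] 17 -> -8, delta = -25
P[k] for k < 4: unchanged (A[4] not included)
P[k] for k >= 4: shift by delta = -25
  P[0] = 16 + 0 = 16
  P[1] = 20 + 0 = 20
  P[2] = 16 + 0 = 16
  P[3] = 36 + 0 = 36
  P[4] = 53 + -25 = 28
  P[5] = 60 + -25 = 35
  P[6] = 80 + -25 = 55
  P[7] = 83 + -25 = 58

Answer: [16, 20, 16, 36, 28, 35, 55, 58]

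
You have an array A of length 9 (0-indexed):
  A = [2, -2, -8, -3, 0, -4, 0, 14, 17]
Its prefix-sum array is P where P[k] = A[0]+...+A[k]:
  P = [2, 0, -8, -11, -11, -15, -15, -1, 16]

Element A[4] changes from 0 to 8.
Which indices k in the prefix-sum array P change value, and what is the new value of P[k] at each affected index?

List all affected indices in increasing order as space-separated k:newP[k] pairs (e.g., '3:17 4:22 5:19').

Answer: 4:-3 5:-7 6:-7 7:7 8:24

Derivation:
P[k] = A[0] + ... + A[k]
P[k] includes A[4] iff k >= 4
Affected indices: 4, 5, ..., 8; delta = 8
  P[4]: -11 + 8 = -3
  P[5]: -15 + 8 = -7
  P[6]: -15 + 8 = -7
  P[7]: -1 + 8 = 7
  P[8]: 16 + 8 = 24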